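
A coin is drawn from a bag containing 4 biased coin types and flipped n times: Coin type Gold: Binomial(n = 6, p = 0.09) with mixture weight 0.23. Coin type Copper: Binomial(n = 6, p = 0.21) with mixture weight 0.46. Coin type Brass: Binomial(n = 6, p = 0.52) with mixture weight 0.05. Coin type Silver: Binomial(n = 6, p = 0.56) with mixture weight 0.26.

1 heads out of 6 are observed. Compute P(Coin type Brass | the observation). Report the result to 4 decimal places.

0.0145

P(component k | x) = w_k·f_k(x) / marginal(x), where marginal(x) = Σ_j w_j·f_j(x).
Component likelihoods at x = 1 heads out of 6:
  f_Gold = C(6,1)·0.09^1·0.91^5 = 6·0.09·0.624032 = 0.336977
  f_Copper = C(6,1)·0.21^1·0.79^5 = 6·0.21·0.307706 = 0.387709
  f_Brass = C(6,1)·0.52^1·0.48^5 = 6·0.52·0.0254804 = 0.0794988
  f_Silver = C(6,1)·0.56^1·0.44^5 = 6·0.56·0.0164916 = 0.0554119
Unnormalised posteriors:
  w_Gold·f_Gold = 0.23 × 0.336977 = 0.0775048
  w_Copper·f_Copper = 0.46 × 0.387709 = 0.178346
  w_Brass·f_Brass = 0.05 × 0.0794988 = 0.00397494
  w_Silver·f_Silver = 0.26 × 0.0554119 = 0.0144071
Denominator: 0.0775048 + 0.178346 + 0.00397494 + 0.0144071 = 0.274233
So the posterior for Coin type Brass is 0.00397494 / 0.274233 ≈ 0.0145.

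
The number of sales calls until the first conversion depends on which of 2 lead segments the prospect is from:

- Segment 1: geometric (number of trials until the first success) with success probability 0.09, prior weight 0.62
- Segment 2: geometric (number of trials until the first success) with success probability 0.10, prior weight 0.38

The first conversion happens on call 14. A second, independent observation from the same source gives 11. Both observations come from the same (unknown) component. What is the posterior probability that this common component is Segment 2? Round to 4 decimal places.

0.3698

The responsibility of component k is π_k f_k(x) divided by Σ_j π_j f_j(x).
Since both observations come from the same component, the likelihood for component k is f_k(x₁)·f_k(x₂).
  f_1 = [0.09·(1−0.09)^13 = 0.09·0.293453 = 0.0264107] × [0.0350475] = 0.000925629
  f_2 = [0.10·(1−0.10)^13 = 0.10·0.254187 = 0.0254187] × [0.0348678] = 0.000886294
Multiply by the mixture weights:
  π_1·f_1 = 0.62 × 0.000925629 = 0.00057389
  π_2·f_2 = 0.38 × 0.000886294 = 0.000336792
Marginal: 0.00057389 + 0.000336792 = 0.000910682
P(Segment 2 | x) ≈ 0.3698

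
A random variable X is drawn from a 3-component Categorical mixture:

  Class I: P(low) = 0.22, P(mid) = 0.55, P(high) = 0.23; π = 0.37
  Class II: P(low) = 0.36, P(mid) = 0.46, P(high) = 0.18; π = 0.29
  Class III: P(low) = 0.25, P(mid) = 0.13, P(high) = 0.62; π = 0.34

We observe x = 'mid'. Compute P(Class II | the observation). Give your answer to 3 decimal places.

Posterior ∝ prior × likelihood, so P(k | x) ∝ π_k f_k(x); normalise over all components.
Component likelihoods at x = 'mid':
  L_I = P(mid | comp) = 0.55
  L_II = P(mid | comp) = 0.46
  L_III = P(mid | comp) = 0.13
Unnormalised posteriors:
  π_I·L_I = 0.37 × 0.55 = 0.2035
  π_II·L_II = 0.29 × 0.46 = 0.1334
  π_III·L_III = 0.34 × 0.13 = 0.0442
Sum: 0.2035 + 0.1334 + 0.0442 = 0.3811
Responsibility of Class II: 0.1334 / 0.3811 ≈ 0.350

0.350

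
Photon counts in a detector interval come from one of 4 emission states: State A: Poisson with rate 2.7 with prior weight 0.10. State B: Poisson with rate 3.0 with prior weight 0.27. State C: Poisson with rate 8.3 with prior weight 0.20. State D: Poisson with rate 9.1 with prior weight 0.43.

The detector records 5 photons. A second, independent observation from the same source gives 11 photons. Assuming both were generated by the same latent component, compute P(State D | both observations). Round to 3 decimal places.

Posterior ∝ prior × likelihood, so P(k | x) ∝ P(Z=k) f_k(x); normalise over all components.
Since both observations come from the same component, the likelihood for component k is f_k(x₁)·f_k(x₂).
  p_A = [e^(−2.7)·2.7^5/5! = 0.0803605] × [9.35946e-05] = 7.5213e-06
  p_B = [e^(−3.0)·3.0^5/5! = 0.100819] × [0.00022095] = 2.22759e-05
  p_C = [e^(−8.3)·8.3^5/5! = 0.0815765] × [0.0801787] = 0.0065407
  p_D = [e^(−9.1)·9.1^5/5! = 0.0580692] × [0.0991334] = 0.0057566
Weight by the priors:
  P(Z=A)·p_A = 0.10 × 7.5213e-06 = 7.5213e-07
  P(Z=B)·p_B = 0.27 × 2.22759e-05 = 6.01451e-06
  P(Z=C)·p_C = 0.20 × 0.0065407 = 0.00130814
  P(Z=D)·p_D = 0.43 × 0.0057566 = 0.00247534
Sum: 7.5213e-07 + 6.01451e-06 + 0.00130814 + 0.00247534 = 0.00379024
Responsibility of State D: 0.00247534 / 0.00379024 ≈ 0.653

0.653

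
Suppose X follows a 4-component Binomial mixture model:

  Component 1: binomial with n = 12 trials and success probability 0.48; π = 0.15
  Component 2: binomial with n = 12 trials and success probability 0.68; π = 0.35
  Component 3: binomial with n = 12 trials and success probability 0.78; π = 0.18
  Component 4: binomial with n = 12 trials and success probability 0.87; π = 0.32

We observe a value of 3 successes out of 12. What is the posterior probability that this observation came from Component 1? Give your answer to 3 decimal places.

0.921

P(component k | x) = P(Z=k)·f_k(x) / marginal(x), where marginal(x) = Σ_j P(Z=j)·f_j(x).
Binomial probabilities:
  L_1 = C(12,3)·0.48^3·0.52^9 = 220·0.110592·0.00277991 = 0.0676358
  L_2 = C(12,3)·0.68^3·0.32^9 = 220·0.314432·3.51844e-05 = 0.00243388
  L_3 = C(12,3)·0.78^3·0.22^9 = 220·0.474552·1.20727e-06 = 0.000126041
  L_4 = C(12,3)·0.87^3·0.13^9 = 220·0.658503·1.06045e-08 = 1.53628e-06
Multiply by the mixture weights:
  P(Z=1)·L_1 = 0.15 × 0.0676358 = 0.0101454
  P(Z=2)·L_2 = 0.35 × 0.00243388 = 0.000851858
  P(Z=3)·L_3 = 0.18 × 0.000126041 = 2.26873e-05
  P(Z=4)·L_4 = 0.32 × 1.53628e-06 = 4.9161e-07
Evidence: 0.0101454 + 0.000851858 + 2.26873e-05 + 4.9161e-07 = 0.0110204
P(Component 1 | 3 successes out of 12) = 0.0101454 / 0.0110204 ≈ 0.921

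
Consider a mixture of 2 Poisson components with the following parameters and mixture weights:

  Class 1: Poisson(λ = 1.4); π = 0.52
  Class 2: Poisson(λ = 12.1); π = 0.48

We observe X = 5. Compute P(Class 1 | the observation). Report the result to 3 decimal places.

The responsibility of component k is w_k f_k(x) divided by Σ_j w_j f_j(x).
Evaluate each component's likelihood at the observed value:
  L_1 = e^(−1.4)·1.4^5/5! = 0.0110521
  L_2 = e^(−12.1)·12.1^5/5! = 0.0120166
Weight by the priors:
  w_1·L_1 = 0.52 × 0.0110521 = 0.00574712
  w_2·L_2 = 0.48 × 0.0120166 = 0.00576798
Marginal: 0.00574712 + 0.00576798 = 0.0115151
So the posterior for Class 1 is 0.00574712 / 0.0115151 ≈ 0.499.

0.499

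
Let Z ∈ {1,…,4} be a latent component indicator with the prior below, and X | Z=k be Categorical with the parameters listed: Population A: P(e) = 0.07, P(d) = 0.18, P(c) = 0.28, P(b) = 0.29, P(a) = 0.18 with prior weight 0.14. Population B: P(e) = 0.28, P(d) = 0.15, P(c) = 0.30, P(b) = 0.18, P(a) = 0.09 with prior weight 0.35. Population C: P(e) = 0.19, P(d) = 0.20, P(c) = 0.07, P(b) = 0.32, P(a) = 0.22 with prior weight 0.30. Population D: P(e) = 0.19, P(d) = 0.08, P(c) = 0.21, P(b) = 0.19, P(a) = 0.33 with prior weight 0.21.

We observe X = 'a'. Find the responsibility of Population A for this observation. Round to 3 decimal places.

0.131

P(component k | x) = w_k·f_k(x) / marginal(x), where marginal(x) = Σ_j w_j·f_j(x).
Component likelihoods at x = 'a':
  f_A = 0.18
  f_B = 0.09
  f_C = 0.22
  f_D = 0.33
Unnormalised posteriors:
  w_A·f_A = 0.14 × 0.18 = 0.0252
  w_B·f_B = 0.35 × 0.09 = 0.0315
  w_C·f_C = 0.30 × 0.22 = 0.066
  w_D·f_D = 0.21 × 0.33 = 0.0693
Evidence: 0.0252 + 0.0315 + 0.066 + 0.0693 = 0.192
P(Population A | 'a') = 0.0252 / 0.192 ≈ 0.131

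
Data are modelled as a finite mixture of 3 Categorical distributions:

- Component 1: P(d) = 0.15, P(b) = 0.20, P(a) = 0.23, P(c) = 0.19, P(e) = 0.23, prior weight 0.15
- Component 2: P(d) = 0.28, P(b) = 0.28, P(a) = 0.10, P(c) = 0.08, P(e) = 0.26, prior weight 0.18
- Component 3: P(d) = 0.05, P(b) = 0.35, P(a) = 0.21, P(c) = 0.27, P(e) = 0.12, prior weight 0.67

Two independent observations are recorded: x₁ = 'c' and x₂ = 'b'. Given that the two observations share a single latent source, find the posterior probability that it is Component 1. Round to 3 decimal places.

By Bayes' theorem, P(k | x) = w_k f_k(x) / Σ_j w_j f_j(x).
Since both observations come from the same component, the likelihood for component k is f_k(x₁)·f_k(x₂).
  f_1 = [P(c | comp) = 0.19] × [0.2] = 0.038
  f_2 = [P(c | comp) = 0.08] × [0.28] = 0.0224
  f_3 = [P(c | comp) = 0.27] × [0.35] = 0.0945
Multiply by the mixture weights:
  w_1·f_1 = 0.15 × 0.038 = 0.0057
  w_2·f_2 = 0.18 × 0.0224 = 0.004032
  w_3·f_3 = 0.67 × 0.0945 = 0.063315
Marginal: 0.0057 + 0.004032 + 0.063315 = 0.073047
P(Component 1 | x₁, x₂) ≈ 0.078

0.078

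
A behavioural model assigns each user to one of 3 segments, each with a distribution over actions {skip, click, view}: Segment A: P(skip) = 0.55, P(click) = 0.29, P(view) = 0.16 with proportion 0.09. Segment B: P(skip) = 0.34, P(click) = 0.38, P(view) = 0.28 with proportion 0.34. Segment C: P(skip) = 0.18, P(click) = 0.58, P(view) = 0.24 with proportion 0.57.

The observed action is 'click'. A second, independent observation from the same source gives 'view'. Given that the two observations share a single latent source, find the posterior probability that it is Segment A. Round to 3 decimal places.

Posterior ∝ prior × likelihood, so P(k | x) ∝ w_k f_k(x); normalise over all components.
Since both observations come from the same component, the likelihood for component k is f_k(x₁)·f_k(x₂).
  p_A = [0.29] × [0.16] = 0.0464
  p_B = [0.38] × [0.28] = 0.1064
  p_C = [0.58] × [0.24] = 0.1392
Weight by the priors:
  w_A·p_A = 0.09 × 0.0464 = 0.004176
  w_B·p_B = 0.34 × 0.1064 = 0.036176
  w_C·p_C = 0.57 × 0.1392 = 0.079344
Marginal: 0.004176 + 0.036176 + 0.079344 = 0.119696
P(Segment A | x₁, x₂) = 0.004176 / 0.119696 ≈ 0.035

0.035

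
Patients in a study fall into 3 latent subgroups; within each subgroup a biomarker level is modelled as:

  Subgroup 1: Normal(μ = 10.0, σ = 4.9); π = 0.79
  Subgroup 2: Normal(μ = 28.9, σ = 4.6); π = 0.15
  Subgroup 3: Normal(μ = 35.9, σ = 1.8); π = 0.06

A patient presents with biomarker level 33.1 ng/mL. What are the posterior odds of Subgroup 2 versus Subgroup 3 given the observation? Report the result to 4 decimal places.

2.1621

Since P(k|x) ∝ π_k f_k(x), the posterior odds are π_i f_i(x) / (π_j f_j(x)).
Evaluate each component's likelihood at the observed value:
  p_1 = (1/(4.9·√(2π)))·exp(−(33.1−10.0)²/(2·4.9²)) = 0.081417·exp(-11.11224) = 1.21542e-06
  p_2 = (1/(4.6·√(2π)))·exp(−(33.1−28.9)²/(2·4.6²)) = 0.086727·exp(-0.41682) = 0.0571647
  p_3 = (1/(1.8·√(2π)))·exp(−(33.1−35.9)²/(2·1.8²)) = 0.221635·exp(-1.20988) = 0.066099
Posterior odds = (π_2·p_2) / (π_3·p_3) = (0.15·0.0571647) / (0.06·0.066099) = 0.0085747 / 0.00396594 ≈ 2.1621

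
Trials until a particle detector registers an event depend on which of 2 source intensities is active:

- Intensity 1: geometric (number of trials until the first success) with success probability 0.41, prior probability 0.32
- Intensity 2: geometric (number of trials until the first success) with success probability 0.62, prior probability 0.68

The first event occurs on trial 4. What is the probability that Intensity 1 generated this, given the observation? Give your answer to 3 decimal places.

The responsibility of component k is P(Z=k) f_k(x) divided by Σ_j P(Z=j) f_j(x).
Evaluate each component's likelihood at the observed value:
  L_1 = 0.41·(1−0.41)^3 = 0.41·0.205379 = 0.0842054
  L_2 = 0.62·(1−0.62)^3 = 0.62·0.054872 = 0.0340206
Multiply by the mixture weights:
  P(Z=1)·L_1 = 0.32 × 0.0842054 = 0.0269457
  P(Z=2)·L_2 = 0.68 × 0.0340206 = 0.023134
Evidence: 0.0269457 + 0.023134 = 0.0500798
So the posterior for Intensity 1 is 0.0269457 / 0.0500798 ≈ 0.538.

0.538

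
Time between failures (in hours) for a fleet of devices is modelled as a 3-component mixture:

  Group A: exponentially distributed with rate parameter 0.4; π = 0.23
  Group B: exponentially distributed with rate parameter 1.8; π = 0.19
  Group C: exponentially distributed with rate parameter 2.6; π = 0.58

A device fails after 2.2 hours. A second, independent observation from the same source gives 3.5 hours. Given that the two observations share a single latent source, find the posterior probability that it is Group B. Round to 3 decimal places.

0.006

The responsibility of component k is w_k f_k(x) divided by Σ_j w_j f_j(x).
Since both observations come from the same component, the likelihood for component k is f_k(x₁)·f_k(x₂).
  f_A = [0.4·e^(−0.4·2.2) = 0.4·e^(−0.8800) = 0.165913] × [0.0986388] = 0.0163655
  f_B = [1.8·e^(−1.8·2.2) = 1.8·e^(−3.9600) = 0.0343136] × [0.00330535] = 0.000113418
  f_C = [2.6·e^(−2.6·2.2) = 2.6·e^(−5.7200) = 0.00852725] × [0.000290331] = 2.47573e-06
Weight by the priors:
  w_A·f_A = 0.23 × 0.0163655 = 0.00376406
  w_B·f_B = 0.19 × 0.000113418 = 2.15495e-05
  w_C·f_C = 0.58 × 2.47573e-06 = 1.43592e-06
Marginal: 0.00376406 + 2.15495e-05 + 1.43592e-06 = 0.00378704
P(Group B | x₁,x₂) = 2.15495e-05 / 0.00378704 ≈ 0.006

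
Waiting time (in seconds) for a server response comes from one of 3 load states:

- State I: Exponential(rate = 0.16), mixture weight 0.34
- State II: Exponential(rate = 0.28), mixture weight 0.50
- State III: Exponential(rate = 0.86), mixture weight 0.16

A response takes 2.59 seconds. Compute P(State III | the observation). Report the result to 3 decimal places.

0.125

Posterior ∝ prior × likelihood, so P(k | x) ∝ P(Z=k) f_k(x); normalise over all components.
Evaluate each component's likelihood at the observed value:
  p_I = 0.16·e^(−0.16·2.59) = 0.16·e^(−0.4144) = 0.105718
  p_II = 0.28·e^(−0.28·2.59) = 0.28·e^(−0.7252) = 0.135584
  p_III = 0.86·e^(−0.86·2.59) = 0.86·e^(−2.2274) = 0.0927152
Prior × likelihood for each component:
  P(Z=I)·p_I = 0.34 × 0.105718 = 0.0359441
  P(Z=II)·p_II = 0.50 × 0.135584 = 0.0677919
  P(Z=III)·p_III = 0.16 × 0.0927152 = 0.0148344
Evidence: 0.0359441 + 0.0677919 + 0.0148344 = 0.11857
Responsibility of State III: 0.0148344 / 0.11857 ≈ 0.125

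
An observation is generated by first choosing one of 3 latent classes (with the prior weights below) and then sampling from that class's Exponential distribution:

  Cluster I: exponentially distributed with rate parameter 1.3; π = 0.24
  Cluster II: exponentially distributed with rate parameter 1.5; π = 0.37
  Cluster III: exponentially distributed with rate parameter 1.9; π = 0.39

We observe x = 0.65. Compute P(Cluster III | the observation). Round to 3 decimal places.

The responsibility of component k is π_k f_k(x) divided by Σ_j π_j f_j(x).
Evaluate each component's likelihood at the observed value:
  p_I = 0.558425
  p_II = 0.565789
  p_III = 0.552586
Prior × likelihood for each component:
  π_I·p_I = 0.24 × 0.558425 = 0.134022
  π_II·p_II = 0.37 × 0.565789 = 0.209342
  π_III·p_III = 0.39 × 0.552586 = 0.215509
Denominator: 0.134022 + 0.209342 + 0.215509 = 0.558872
P(Cluster III | the observation) = 0.215509 / 0.558872 ≈ 0.386

0.386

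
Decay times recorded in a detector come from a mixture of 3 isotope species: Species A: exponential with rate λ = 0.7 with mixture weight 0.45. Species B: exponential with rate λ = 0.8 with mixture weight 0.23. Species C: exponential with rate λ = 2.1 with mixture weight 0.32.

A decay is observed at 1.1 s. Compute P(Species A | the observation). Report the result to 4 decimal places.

Apply Bayes' rule: the posterior for each component is proportional to its prior times its likelihood at x.
Evaluate each component's likelihood at the observed value:
  f_A = 0.324109
  f_B = 0.331826
  f_C = 0.208449
Multiply by the mixture weights:
  π_A·f_A = 0.45 × 0.324109 = 0.145849
  π_B·f_B = 0.23 × 0.331826 = 0.0763201
  π_C·f_C = 0.32 × 0.208449 = 0.0667036
Normaliser: 0.145849 + 0.0763201 + 0.0667036 = 0.288873
Responsibility of Species A: 0.145849 / 0.288873 ≈ 0.5049

0.5049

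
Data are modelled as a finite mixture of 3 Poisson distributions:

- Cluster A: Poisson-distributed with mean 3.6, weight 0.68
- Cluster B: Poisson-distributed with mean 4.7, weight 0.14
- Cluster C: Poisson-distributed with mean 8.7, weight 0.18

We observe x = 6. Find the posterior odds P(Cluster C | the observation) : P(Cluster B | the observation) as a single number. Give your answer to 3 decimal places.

Since P(k|x) ∝ w_k f_k(x), the posterior odds are w_i f_i(x) / (w_j f_j(x)).
Component likelihoods at x = 6:
  f_A = 0.0826081
  f_B = 0.136167
  f_C = 0.100328
Odds = (0.18/0.14) × (0.100328/0.136167) = 1.28571 × 0.736801 ≈ 0.947

0.947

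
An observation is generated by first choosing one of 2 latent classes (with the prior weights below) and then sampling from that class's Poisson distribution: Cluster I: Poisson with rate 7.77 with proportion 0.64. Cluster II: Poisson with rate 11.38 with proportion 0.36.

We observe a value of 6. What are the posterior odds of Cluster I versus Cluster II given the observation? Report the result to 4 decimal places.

The posterior odds equal the prior odds times the likelihood ratio: (w_i/w_j)·(f_i(x)/f_j(x)).
Evaluate each component's likelihood at the observed value:
  f_I = 0.12904
  f_II = 0.0344548
Odds = (0.64/0.36) × (0.12904/0.0344548) = 1.77778 × 3.74521 ≈ 6.6581

6.6581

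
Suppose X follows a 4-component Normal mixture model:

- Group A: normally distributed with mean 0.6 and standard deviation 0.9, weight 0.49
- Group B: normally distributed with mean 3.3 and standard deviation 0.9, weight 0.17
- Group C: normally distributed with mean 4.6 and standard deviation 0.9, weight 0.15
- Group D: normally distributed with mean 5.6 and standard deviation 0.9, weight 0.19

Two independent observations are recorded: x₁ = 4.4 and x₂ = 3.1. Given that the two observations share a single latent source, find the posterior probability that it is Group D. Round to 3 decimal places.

0.014

Posterior ∝ prior × likelihood, so P(k | x) ∝ w_k f_k(x); normalise over all components.
Since both observations come from the same component, the likelihood for component k is f_k(x₁)·f_k(x₂).
  f_A = [5.96415e-05] × [0.00935726] = 5.58081e-07
  f_B = [0.210033] × [0.432458] = 0.0908304
  f_C = [0.432458] × [0.11053] = 0.0477997
  f_D = [0.182233] × [0.00935726] = 0.00170521
Prior × likelihood for each component:
  w_A·f_A = 0.49 × 5.58081e-07 = 2.7346e-07
  w_B·f_B = 0.17 × 0.0908304 = 0.0154412
  w_C·f_C = 0.15 × 0.0477997 = 0.00716995
  w_D·f_D = 0.19 × 0.00170521 = 0.000323989
Evidence: 2.7346e-07 + 0.0154412 + 0.00716995 + 0.000323989 = 0.0229354
So the posterior for Group D is 0.000323989 / 0.0229354 ≈ 0.014.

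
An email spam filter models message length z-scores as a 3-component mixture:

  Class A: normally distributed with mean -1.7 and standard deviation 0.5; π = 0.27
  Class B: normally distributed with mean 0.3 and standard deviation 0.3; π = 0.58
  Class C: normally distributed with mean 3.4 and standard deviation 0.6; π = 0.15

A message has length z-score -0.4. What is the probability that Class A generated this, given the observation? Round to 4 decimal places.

0.1264

Posterior ∝ prior × likelihood, so P(k | x) ∝ π_k f_k(x); normalise over all components.
Component likelihoods at x = -0.4:
  p_A = (1/(0.5·√(2π)))·exp(−(-0.4−-1.7)²/(2·0.5²)) = 0.797885·exp(-3.38000) = 0.0271659
  p_B = (1/(0.3·√(2π)))·exp(−(-0.4−0.3)²/(2·0.3²)) = 1.329808·exp(-2.72222) = 0.0874063
  p_C = (1/(0.6·√(2π)))·exp(−(-0.4−3.4)²/(2·0.6²)) = 0.664904·exp(-20.05556) = 1.29641e-09
Prior × likelihood for each component:
  π_A·p_A = 0.27 × 0.0271659 = 0.0073348
  π_B·p_B = 0.58 × 0.0874063 = 0.0506957
  π_C·p_C = 0.15 × 1.29641e-09 = 1.94461e-10
Denominator: 0.0073348 + 0.0506957 + 1.94461e-10 = 0.0580305
So the posterior for Class A is 0.0073348 / 0.0580305 ≈ 0.1264.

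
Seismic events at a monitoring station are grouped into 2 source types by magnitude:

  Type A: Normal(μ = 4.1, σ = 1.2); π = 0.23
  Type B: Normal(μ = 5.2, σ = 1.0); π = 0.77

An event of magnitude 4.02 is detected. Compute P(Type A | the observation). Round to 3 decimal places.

0.333

Posterior ∝ prior × likelihood, so P(k | x) ∝ w_k f_k(x); normalise over all components.
Normal densities:
  f_A = 0.331714
  f_B = 0.198863
Unnormalised posteriors:
  w_A·f_A = 0.23 × 0.331714 = 0.0762942
  w_B·f_B = 0.77 × 0.198863 = 0.153125
Denominator: 0.0762942 + 0.153125 = 0.229419
Responsibility of Type A: 0.0762942 / 0.229419 ≈ 0.333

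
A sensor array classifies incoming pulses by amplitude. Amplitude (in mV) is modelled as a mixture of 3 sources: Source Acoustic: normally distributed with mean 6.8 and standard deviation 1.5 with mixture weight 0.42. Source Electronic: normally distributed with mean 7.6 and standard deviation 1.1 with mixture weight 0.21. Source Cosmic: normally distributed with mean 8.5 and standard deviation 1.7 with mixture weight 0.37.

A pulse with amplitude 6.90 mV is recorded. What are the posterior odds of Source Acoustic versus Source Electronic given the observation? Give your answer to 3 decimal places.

Posterior odds = (π_i f_i(x)) / (π_j f_j(x)); the normalising sum cancels.
Normal densities:
  L_Acoustic = (1/(1.5·√(2π)))·exp(−(6.90−6.8)²/(2·1.5²)) = 0.265962·exp(-0.00222) = 0.265371
  L_Electronic = (1/(1.1·√(2π)))·exp(−(6.90−7.6)²/(2·1.1²)) = 0.362675·exp(-0.20248) = 0.296198
  L_Cosmic = (1/(1.7·√(2π)))·exp(−(6.90−8.5)²/(2·1.7²)) = 0.234672·exp(-0.44291) = 0.150699
Odds = (0.42/0.21) × (0.265371/0.296198) = 2 × 0.895926 ≈ 1.792

1.792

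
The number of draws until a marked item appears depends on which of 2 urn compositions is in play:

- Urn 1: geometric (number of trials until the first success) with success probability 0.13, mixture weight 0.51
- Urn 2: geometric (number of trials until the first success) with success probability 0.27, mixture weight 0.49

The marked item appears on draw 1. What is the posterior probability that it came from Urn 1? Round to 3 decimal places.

By Bayes' theorem, P(k | x) = π_k f_k(x) / Σ_j π_j f_j(x).
Component likelihoods at x = 1:
  L_1 = 0.13·(1−0.13)^0 = 0.13·1 = 0.13
  L_2 = 0.27·(1−0.27)^0 = 0.27·1 = 0.27
Weight by the priors:
  π_1·L_1 = 0.51 × 0.13 = 0.0663
  π_2·L_2 = 0.49 × 0.27 = 0.1323
Denominator: 0.0663 + 0.1323 = 0.1986
Responsibility of Urn 1: 0.0663 / 0.1986 ≈ 0.334

0.334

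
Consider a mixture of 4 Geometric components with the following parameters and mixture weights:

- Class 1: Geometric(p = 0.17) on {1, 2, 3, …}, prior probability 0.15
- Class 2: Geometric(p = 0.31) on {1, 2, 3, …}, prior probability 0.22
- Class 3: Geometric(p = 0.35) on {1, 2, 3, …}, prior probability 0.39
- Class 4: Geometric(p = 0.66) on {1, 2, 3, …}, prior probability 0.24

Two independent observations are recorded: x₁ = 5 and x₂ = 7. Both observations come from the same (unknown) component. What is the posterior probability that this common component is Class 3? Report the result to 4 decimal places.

0.3505

The responsibility of component k is w_k f_k(x) divided by Σ_j w_j f_j(x).
Since both observations come from the same component, the likelihood for component k is f_k(x₁)·f_k(x₂).
  L_1 = [0.0806791] × [0.0555799] = 0.00448414
  L_2 = [0.0702681] × [0.0334546] = 0.00235079
  L_3 = [0.0624772] × [0.0263966] = 0.00164919
  L_4 = [0.00881982] × [0.00101957] = 8.99243e-06
Prior × likelihood for each component:
  w_1·L_1 = 0.15 × 0.00448414 = 0.00067262
  w_2·L_2 = 0.22 × 0.00235079 = 0.000517174
  w_3·L_3 = 0.39 × 0.00164919 = 0.000643183
  w_4·L_4 = 0.24 × 8.99243e-06 = 2.15818e-06
Marginal: 0.00067262 + 0.000517174 + 0.000643183 + 2.15818e-06 = 0.00183514
So the posterior for Class 3 is 0.000643183 / 0.00183514 ≈ 0.3505.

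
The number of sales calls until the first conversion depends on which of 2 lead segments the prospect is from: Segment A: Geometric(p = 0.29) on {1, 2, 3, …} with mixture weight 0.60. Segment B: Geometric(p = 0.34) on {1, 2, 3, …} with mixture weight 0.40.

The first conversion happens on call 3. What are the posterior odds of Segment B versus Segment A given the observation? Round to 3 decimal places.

The posterior odds equal the prior odds times the likelihood ratio: (w_i/w_j)·(f_i(x)/f_j(x)).
Evaluate each component's likelihood at the observed value:
  f_A = 0.146189
  f_B = 0.148104
Posterior odds = (w_B·f_B) / (w_A·f_A) = (0.40·0.148104) / (0.60·0.146189) = 0.0592416 / 0.0877134 ≈ 0.675

0.675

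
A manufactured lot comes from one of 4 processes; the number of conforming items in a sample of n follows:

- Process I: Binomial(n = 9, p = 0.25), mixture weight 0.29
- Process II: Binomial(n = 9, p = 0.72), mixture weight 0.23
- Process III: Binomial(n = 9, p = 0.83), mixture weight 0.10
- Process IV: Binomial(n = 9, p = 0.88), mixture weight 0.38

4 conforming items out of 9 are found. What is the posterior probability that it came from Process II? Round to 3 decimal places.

0.274

The responsibility of component k is w_k f_k(x) divided by Σ_j w_j f_j(x).
Component likelihoods at x = 4 conforming items out of 9:
  L_I = 0.116798
  L_II = 0.0582761
  L_III = 0.00849039
  L_IV = 0.00188021
Prior × likelihood for each component:
  w_I·L_I = 0.29 × 0.116798 = 0.0338715
  w_II·L_II = 0.23 × 0.0582761 = 0.0134035
  w_III·L_III = 0.10 × 0.00849039 = 0.000849039
  w_IV·L_IV = 0.38 × 0.00188021 = 0.000714482
Normaliser: 0.0338715 + 0.0134035 + 0.000849039 + 0.000714482 = 0.0488386
P(Process II | data) ≈ 0.274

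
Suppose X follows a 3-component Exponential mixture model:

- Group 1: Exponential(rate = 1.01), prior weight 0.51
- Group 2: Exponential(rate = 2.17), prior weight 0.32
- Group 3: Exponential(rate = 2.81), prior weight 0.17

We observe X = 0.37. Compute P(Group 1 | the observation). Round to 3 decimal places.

0.425

P(component k | x) = w_k·f_k(x) / marginal(x), where marginal(x) = Σ_j w_j·f_j(x).
Component likelihoods at x = 0.37:
  f_1 = 0.695065
  f_2 = 0.97222
  f_3 = 0.993506
Prior × likelihood for each component:
  w_1·f_1 = 0.51 × 0.695065 = 0.354483
  w_2·f_2 = 0.32 × 0.97222 = 0.311111
  w_3·f_3 = 0.17 × 0.993506 = 0.168896
Normaliser: 0.354483 + 0.311111 + 0.168896 = 0.83449
Responsibility of Group 1: 0.354483 / 0.83449 ≈ 0.425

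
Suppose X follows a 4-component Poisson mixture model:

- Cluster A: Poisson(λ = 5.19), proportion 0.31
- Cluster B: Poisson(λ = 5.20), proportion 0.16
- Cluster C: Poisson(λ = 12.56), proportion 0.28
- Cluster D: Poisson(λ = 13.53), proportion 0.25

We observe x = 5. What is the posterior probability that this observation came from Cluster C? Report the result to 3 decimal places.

Apply Bayes' rule: the posterior for each component is proportional to its prior times its likelihood at x.
Poisson probabilities:
  p_A = 0.174851
  p_B = 0.174785
  p_C = 0.00914173
  p_D = 0.00502694
Unnormalised posteriors:
  π_A·p_A = 0.31 × 0.174851 = 0.0542037
  π_B·p_B = 0.16 × 0.174785 = 0.0279656
  π_C·p_C = 0.28 × 0.00914173 = 0.00255968
  π_D·p_D = 0.25 × 0.00502694 = 0.00125673
Evidence: 0.0542037 + 0.0279656 + 0.00255968 + 0.00125673 = 0.0859857
P(Cluster C | the observation) = 0.00255968 / 0.0859857 ≈ 0.030

0.030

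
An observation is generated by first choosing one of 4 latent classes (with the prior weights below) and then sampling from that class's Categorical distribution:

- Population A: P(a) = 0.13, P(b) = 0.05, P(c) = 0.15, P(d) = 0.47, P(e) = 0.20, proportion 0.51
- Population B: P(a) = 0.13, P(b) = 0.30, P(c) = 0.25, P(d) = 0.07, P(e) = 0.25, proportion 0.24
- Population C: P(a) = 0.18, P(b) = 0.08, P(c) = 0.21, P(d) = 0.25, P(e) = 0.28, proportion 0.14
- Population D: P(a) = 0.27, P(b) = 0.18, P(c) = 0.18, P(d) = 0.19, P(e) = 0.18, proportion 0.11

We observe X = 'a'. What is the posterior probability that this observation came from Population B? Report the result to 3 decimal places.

By Bayes' theorem, P(k | x) = w_k f_k(x) / Σ_j w_j f_j(x).
Categorical probabilities:
  f_A = P(a | comp) = 0.13
  f_B = P(a | comp) = 0.13
  f_C = P(a | comp) = 0.18
  f_D = P(a | comp) = 0.27
Weight by the priors:
  w_A·f_A = 0.51 × 0.13 = 0.0663
  w_B·f_B = 0.24 × 0.13 = 0.0312
  w_C·f_C = 0.14 × 0.18 = 0.0252
  w_D·f_D = 0.11 × 0.27 = 0.0297
Denominator: 0.0663 + 0.0312 + 0.0252 + 0.0297 = 0.1524
So the posterior for Population B is 0.0312 / 0.1524 ≈ 0.205.

0.205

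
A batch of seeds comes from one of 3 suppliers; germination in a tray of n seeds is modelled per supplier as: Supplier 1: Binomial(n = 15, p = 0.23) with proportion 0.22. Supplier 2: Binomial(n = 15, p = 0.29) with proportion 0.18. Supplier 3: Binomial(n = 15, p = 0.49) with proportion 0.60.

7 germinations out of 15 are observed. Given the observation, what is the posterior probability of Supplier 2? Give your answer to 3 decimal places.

0.093

The responsibility of component k is π_k f_k(x) divided by Σ_j π_j f_j(x).
Evaluate each component's likelihood at the observed value:
  p_1 = C(15,7)·0.23^7·0.77^8 = 6435·3.40483e-05·0.123574 = 0.027075
  p_2 = C(15,7)·0.29^7·0.71^8 = 6435·0.000172499·0.0645754 = 0.0716805
  p_3 = C(15,7)·0.49^7·0.51^8 = 6435·0.00678223·0.00457679 = 0.199748
Unnormalised posteriors:
  π_1·p_1 = 0.22 × 0.027075 = 0.00595651
  π_2·p_2 = 0.18 × 0.0716805 = 0.0129025
  π_3·p_3 = 0.60 × 0.199748 = 0.119849
Evidence: 0.00595651 + 0.0129025 + 0.119849 = 0.138708
Responsibility of Supplier 2: 0.0129025 / 0.138708 ≈ 0.093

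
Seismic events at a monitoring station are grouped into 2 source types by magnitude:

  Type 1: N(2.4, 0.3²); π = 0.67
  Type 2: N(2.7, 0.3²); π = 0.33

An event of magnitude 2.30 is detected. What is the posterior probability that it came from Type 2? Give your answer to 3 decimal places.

0.176

P(component k | x) = P(Z=k)·f_k(x) / marginal(x), where marginal(x) = Σ_j P(Z=j)·f_j(x).
Evaluate each component's likelihood at the observed value:
  f_1 = 1.25794
  f_2 = 0.5467
Unnormalised posteriors:
  P(Z=1)·f_1 = 0.67 × 1.25794 = 0.842823
  P(Z=2)·f_2 = 0.33 × 0.5467 = 0.180411
Sum: 0.842823 + 0.180411 = 1.02323
P(Type 2 | data) = 0.180411 / 1.02323 ≈ 0.176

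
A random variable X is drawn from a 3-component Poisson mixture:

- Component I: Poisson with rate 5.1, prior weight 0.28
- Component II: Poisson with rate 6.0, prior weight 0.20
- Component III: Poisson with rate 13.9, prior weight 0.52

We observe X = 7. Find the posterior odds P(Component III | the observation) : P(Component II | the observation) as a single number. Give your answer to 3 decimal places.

0.345

The posterior odds equal the prior odds times the likelihood ratio: (π_i/π_j)·(f_i(x)/f_j(x)).
Evaluate each component's likelihood at the observed value:
  f_I = 0.108557
  f_II = 0.137677
  f_III = 0.0182802
Posterior odds = (π_III·f_III) / (π_II·f_II) = (0.52·0.0182802) / (0.20·0.137677) = 0.00950568 / 0.0275354 ≈ 0.345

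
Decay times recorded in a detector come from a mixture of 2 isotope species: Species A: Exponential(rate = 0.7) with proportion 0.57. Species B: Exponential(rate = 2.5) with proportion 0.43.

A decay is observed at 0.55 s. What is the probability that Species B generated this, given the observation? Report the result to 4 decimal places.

0.5003

Posterior ∝ prior × likelihood, so P(k | x) ∝ w_k f_k(x); normalise over all components.
Evaluate each component's likelihood at the observed value:
  L_A = 0.476315
  L_B = 0.632099
Weight by the priors:
  w_A·L_A = 0.57 × 0.476315 = 0.2715
  w_B·L_B = 0.43 × 0.632099 = 0.271803
Denominator: 0.2715 + 0.271803 = 0.543302
So the posterior for Species B is 0.271803 / 0.543302 ≈ 0.5003.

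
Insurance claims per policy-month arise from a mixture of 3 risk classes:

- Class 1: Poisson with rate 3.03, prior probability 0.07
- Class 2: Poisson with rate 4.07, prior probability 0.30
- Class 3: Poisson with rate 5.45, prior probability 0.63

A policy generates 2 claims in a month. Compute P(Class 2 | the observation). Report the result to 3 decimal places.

P(component k | x) = w_k·f_k(x) / marginal(x), where marginal(x) = Σ_j w_j·f_j(x).
Evaluate each component's likelihood at the observed value:
  p_1 = 0.221791
  p_2 = 0.141443
  p_3 = 0.0638055
Prior × likelihood for each component:
  w_1·p_1 = 0.07 × 0.221791 = 0.0155253
  w_2·p_2 = 0.30 × 0.141443 = 0.0424328
  w_3·p_3 = 0.63 × 0.0638055 = 0.0401975
Evidence: 0.0155253 + 0.0424328 + 0.0401975 = 0.0981556
P(Class 2 | 2 claims) ≈ 0.432

0.432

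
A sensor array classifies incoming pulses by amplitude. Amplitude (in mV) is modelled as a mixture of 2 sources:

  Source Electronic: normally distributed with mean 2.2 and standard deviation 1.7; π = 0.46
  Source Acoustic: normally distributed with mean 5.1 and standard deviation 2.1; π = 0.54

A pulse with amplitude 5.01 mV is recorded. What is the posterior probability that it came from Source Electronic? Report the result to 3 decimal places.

Apply Bayes' rule: the posterior for each component is proportional to its prior times its likelihood at x.
Normal densities:
  L_Electronic = 0.0598644
  L_Acoustic = 0.189798
Weight by the priors:
  π_Electronic·L_Electronic = 0.46 × 0.0598644 = 0.0275376
  π_Acoustic·L_Acoustic = 0.54 × 0.189798 = 0.102491
Sum: 0.0275376 + 0.102491 = 0.130029
Responsibility of Source Electronic: 0.0275376 / 0.130029 ≈ 0.212

0.212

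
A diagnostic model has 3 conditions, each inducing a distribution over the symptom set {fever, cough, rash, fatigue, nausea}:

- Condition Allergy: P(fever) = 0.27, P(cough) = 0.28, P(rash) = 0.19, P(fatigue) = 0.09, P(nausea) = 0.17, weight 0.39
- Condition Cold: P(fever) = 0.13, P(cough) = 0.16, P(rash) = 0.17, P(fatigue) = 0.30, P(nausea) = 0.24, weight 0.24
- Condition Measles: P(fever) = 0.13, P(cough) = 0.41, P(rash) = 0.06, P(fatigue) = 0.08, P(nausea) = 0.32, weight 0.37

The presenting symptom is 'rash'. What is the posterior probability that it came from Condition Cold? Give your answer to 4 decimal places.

Posterior ∝ prior × likelihood, so P(k | x) ∝ w_k f_k(x); normalise over all components.
Component likelihoods at x = 'rash':
  L_Allergy = 0.19
  L_Cold = 0.17
  L_Measles = 0.06
Unnormalised posteriors:
  w_Allergy·L_Allergy = 0.39 × 0.19 = 0.0741
  w_Cold·L_Cold = 0.24 × 0.17 = 0.0408
  w_Measles·L_Measles = 0.37 × 0.06 = 0.0222
Denominator: 0.0741 + 0.0408 + 0.0222 = 0.1371
P(Condition Cold | data) ≈ 0.2976

0.2976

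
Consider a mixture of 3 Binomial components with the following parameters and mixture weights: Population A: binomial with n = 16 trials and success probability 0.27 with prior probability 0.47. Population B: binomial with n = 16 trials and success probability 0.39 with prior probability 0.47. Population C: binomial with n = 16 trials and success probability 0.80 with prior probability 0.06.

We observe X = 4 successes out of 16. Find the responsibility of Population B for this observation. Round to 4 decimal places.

The responsibility of component k is P(Z=k) f_k(x) divided by Σ_j P(Z=j) f_j(x).
Binomial probabilities:
  p_A = C(16,4)·0.27^4·0.73^12 = 1820·0.00531441·0.022902 = 0.221514
  p_B = C(16,4)·0.39^4·0.61^12 = 1820·0.0231344·0.00265435 = 0.11176
  p_C = C(16,4)·0.80^4·0.20^12 = 1820·0.4096·4.096e-09 = 3.05345e-06
Prior × likelihood for each component:
  P(Z=A)·p_A = 0.47 × 0.221514 = 0.104111
  P(Z=B)·p_B = 0.47 × 0.11176 = 0.0525274
  P(Z=C)·p_C = 0.06 × 3.05345e-06 = 1.83207e-07
Denominator: 0.104111 + 0.0525274 + 1.83207e-07 = 0.156639
Responsibility of Population B: 0.0525274 / 0.156639 ≈ 0.3353

0.3353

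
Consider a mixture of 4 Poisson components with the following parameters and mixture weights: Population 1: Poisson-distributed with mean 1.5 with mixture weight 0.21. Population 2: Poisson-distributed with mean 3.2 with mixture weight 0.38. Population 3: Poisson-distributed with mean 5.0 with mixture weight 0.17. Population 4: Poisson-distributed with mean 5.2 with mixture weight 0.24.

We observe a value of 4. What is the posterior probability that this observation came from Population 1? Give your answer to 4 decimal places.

By Bayes' theorem, P(k | x) = P(Z=k) f_k(x) / Σ_j P(Z=j) f_j(x).
Poisson probabilities:
  f_1 = 0.0470665
  f_2 = 0.178093
  f_3 = 0.175467
  f_4 = 0.168063
Unnormalised posteriors:
  P(Z=1)·f_1 = 0.21 × 0.0470665 = 0.00988397
  P(Z=2)·f_2 = 0.38 × 0.178093 = 0.0676753
  P(Z=3)·f_3 = 0.17 × 0.175467 = 0.0298295
  P(Z=4)·f_4 = 0.24 × 0.168063 = 0.040335
Sum: 0.00988397 + 0.0676753 + 0.0298295 + 0.040335 = 0.147724
P(Population 1 | data) = 0.00988397 / 0.147724 ≈ 0.0669

0.0669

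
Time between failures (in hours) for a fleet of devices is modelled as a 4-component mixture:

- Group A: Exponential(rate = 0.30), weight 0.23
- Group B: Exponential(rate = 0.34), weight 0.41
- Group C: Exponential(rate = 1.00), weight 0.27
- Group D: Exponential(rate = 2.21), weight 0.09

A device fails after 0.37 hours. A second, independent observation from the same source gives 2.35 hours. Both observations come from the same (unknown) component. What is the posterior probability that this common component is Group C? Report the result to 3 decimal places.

Posterior ∝ prior × likelihood, so P(k | x) ∝ π_k f_k(x); normalise over all components.
Since both observations come from the same component, the likelihood for component k is f_k(x₁)·f_k(x₂).
  f_A = [0.268482] × [0.148233] = 0.0397977
  f_B = [0.299809] × [0.152925] = 0.0458482
  f_C = [0.690734] × [0.0953692] = 0.0658748
  f_D = [0.975595] × [0.0122711] = 0.0119716
Weight by the priors:
  π_A·f_A = 0.23 × 0.0397977 = 0.00915348
  π_B·f_B = 0.41 × 0.0458482 = 0.0187978
  π_C·f_C = 0.27 × 0.0658748 = 0.0177862
  π_D·f_D = 0.09 × 0.0119716 = 0.00107745
Evidence: 0.00915348 + 0.0187978 + 0.0177862 + 0.00107745 = 0.0468149
P(Group C | x₁,x₂) = 0.0177862 / 0.0468149 ≈ 0.380

0.380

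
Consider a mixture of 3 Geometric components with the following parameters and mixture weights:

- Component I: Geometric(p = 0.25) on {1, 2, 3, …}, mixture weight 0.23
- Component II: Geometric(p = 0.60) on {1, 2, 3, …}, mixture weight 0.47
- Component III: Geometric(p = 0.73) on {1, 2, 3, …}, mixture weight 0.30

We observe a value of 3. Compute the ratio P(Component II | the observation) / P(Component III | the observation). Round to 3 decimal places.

2.826

Posterior odds = (P(Z=i) f_i(x)) / (P(Z=j) f_j(x)); the normalising sum cancels.
Component likelihoods at x = 3:
  p_I = 0.25·(1−0.25)^2 = 0.25·0.5625 = 0.140625
  p_II = 0.60·(1−0.60)^2 = 0.60·0.16 = 0.096
  p_III = 0.73·(1−0.73)^2 = 0.73·0.0729 = 0.053217
Posterior odds = (P(Z=II)·p_II) / (P(Z=III)·p_III) = (0.47·0.096) / (0.30·0.053217) = 0.04512 / 0.0159651 ≈ 2.826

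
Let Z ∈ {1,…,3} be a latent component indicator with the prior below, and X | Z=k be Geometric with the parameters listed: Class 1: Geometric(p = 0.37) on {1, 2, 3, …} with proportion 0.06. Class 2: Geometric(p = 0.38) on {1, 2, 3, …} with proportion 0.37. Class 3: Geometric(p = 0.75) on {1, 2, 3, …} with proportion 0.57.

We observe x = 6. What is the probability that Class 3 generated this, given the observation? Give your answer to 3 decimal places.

The responsibility of component k is w_k f_k(x) divided by Σ_j w_j f_j(x).
Evaluate each component's likelihood at the observed value:
  f_1 = 0.0367202
  f_2 = 0.034813
  f_3 = 0.000732422
Multiply by the mixture weights:
  w_1·f_1 = 0.06 × 0.0367202 = 0.00220321
  w_2·f_2 = 0.37 × 0.034813 = 0.0128808
  w_3·f_3 = 0.57 × 0.000732422 = 0.00041748
Evidence: 0.00220321 + 0.0128808 + 0.00041748 = 0.0155015
Responsibility of Class 3: 0.00041748 / 0.0155015 ≈ 0.027

0.027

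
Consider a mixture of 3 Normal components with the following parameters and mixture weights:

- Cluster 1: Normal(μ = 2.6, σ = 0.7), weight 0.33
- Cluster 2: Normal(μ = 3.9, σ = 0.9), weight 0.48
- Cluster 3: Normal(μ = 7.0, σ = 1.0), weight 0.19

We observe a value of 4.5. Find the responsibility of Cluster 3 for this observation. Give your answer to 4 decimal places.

P(component k | x) = π_k·f_k(x) / marginal(x), where marginal(x) = Σ_j π_j·f_j(x).
Component likelihoods at x = 4.5:
  p_1 = (1/(0.7·√(2π)))·exp(−(4.5−2.6)²/(2·0.7²)) = 0.569918·exp(-3.68367) = 0.0143223
  p_2 = (1/(0.9·√(2π)))·exp(−(4.5−3.9)²/(2·0.9²)) = 0.443269·exp(-0.22222) = 0.354942
  p_3 = (1/(1.0·√(2π)))·exp(−(4.5−7.0)²/(2·1.0²)) = 0.398942·exp(-3.12500) = 0.0175283
Unnormalised posteriors:
  π_1·p_1 = 0.33 × 0.0143223 = 0.00472636
  π_2·p_2 = 0.48 × 0.354942 = 0.170372
  π_3·p_3 = 0.19 × 0.0175283 = 0.00333038
Evidence: 0.00472636 + 0.170372 + 0.00333038 = 0.178429
Responsibility of Cluster 3: 0.00333038 / 0.178429 ≈ 0.0187

0.0187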